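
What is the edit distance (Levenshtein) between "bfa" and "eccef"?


Computing edit distance: "bfa" -> "eccef"
DP table:
           e    c    c    e    f
      0    1    2    3    4    5
  b   1    1    2    3    4    5
  f   2    2    2    3    4    4
  a   3    3    3    3    4    5
Edit distance = dp[3][5] = 5

5


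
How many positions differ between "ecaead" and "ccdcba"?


Comparing "ecaead" and "ccdcba" position by position:
  Position 0: 'e' vs 'c' => DIFFER
  Position 1: 'c' vs 'c' => same
  Position 2: 'a' vs 'd' => DIFFER
  Position 3: 'e' vs 'c' => DIFFER
  Position 4: 'a' vs 'b' => DIFFER
  Position 5: 'd' vs 'a' => DIFFER
Positions that differ: 5

5


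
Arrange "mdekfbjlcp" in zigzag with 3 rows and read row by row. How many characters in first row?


Zigzag "mdekfbjlcp" into 3 rows:
Placing characters:
  'm' => row 0
  'd' => row 1
  'e' => row 2
  'k' => row 1
  'f' => row 0
  'b' => row 1
  'j' => row 2
  'l' => row 1
  'c' => row 0
  'p' => row 1
Rows:
  Row 0: "mfc"
  Row 1: "dkblp"
  Row 2: "ej"
First row length: 3

3


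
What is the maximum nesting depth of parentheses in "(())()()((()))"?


Input: "(())()()((()))"
Tracking depth:
  Position 0 '(': depth becomes 1
  Position 1 '(': depth becomes 2
  Position 2 ')': depth becomes 1
  Position 3 ')': depth becomes 0
  Position 4 '(': depth becomes 1
  Position 5 ')': depth becomes 0
  Position 6 '(': depth becomes 1
  Position 7 ')': depth becomes 0
  Position 8 '(': depth becomes 1
  Position 9 '(': depth becomes 2
  Position 10 '(': depth becomes 3
  Position 11 ')': depth becomes 2
  Position 12 ')': depth becomes 1
  Position 13 ')': depth becomes 0
Maximum depth reached: 3

3


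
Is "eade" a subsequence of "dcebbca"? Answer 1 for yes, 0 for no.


Check if "eade" is a subsequence of "dcebbca"
Greedy scan:
  Position 0 ('d'): no match needed
  Position 1 ('c'): no match needed
  Position 2 ('e'): matches sub[0] = 'e'
  Position 3 ('b'): no match needed
  Position 4 ('b'): no match needed
  Position 5 ('c'): no match needed
  Position 6 ('a'): matches sub[1] = 'a'
Only matched 2/4 characters => not a subsequence

0


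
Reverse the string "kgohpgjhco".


Input: kgohpgjhco
Reading characters right to left:
  Position 9: 'o'
  Position 8: 'c'
  Position 7: 'h'
  Position 6: 'j'
  Position 5: 'g'
  Position 4: 'p'
  Position 3: 'h'
  Position 2: 'o'
  Position 1: 'g'
  Position 0: 'k'
Reversed: ochjgphogk

ochjgphogk


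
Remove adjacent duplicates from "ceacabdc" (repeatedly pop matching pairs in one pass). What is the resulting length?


Input: ceacabdc
Stack-based adjacent duplicate removal:
  Read 'c': push. Stack: c
  Read 'e': push. Stack: ce
  Read 'a': push. Stack: cea
  Read 'c': push. Stack: ceac
  Read 'a': push. Stack: ceaca
  Read 'b': push. Stack: ceacab
  Read 'd': push. Stack: ceacabd
  Read 'c': push. Stack: ceacabdc
Final stack: "ceacabdc" (length 8)

8


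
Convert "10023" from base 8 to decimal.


Input: "10023" in base 8
Positional expansion:
  Digit '1' (value 1) x 8^4 = 4096
  Digit '0' (value 0) x 8^3 = 0
  Digit '0' (value 0) x 8^2 = 0
  Digit '2' (value 2) x 8^1 = 16
  Digit '3' (value 3) x 8^0 = 3
Sum = 4115

4115


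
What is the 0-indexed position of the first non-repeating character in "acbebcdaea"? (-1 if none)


Input: acbebcdaea
Character frequencies:
  'a': 3
  'b': 2
  'c': 2
  'd': 1
  'e': 2
Scanning left to right for freq == 1:
  Position 0 ('a'): freq=3, skip
  Position 1 ('c'): freq=2, skip
  Position 2 ('b'): freq=2, skip
  Position 3 ('e'): freq=2, skip
  Position 4 ('b'): freq=2, skip
  Position 5 ('c'): freq=2, skip
  Position 6 ('d'): unique! => answer = 6

6


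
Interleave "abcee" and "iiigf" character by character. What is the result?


Interleaving "abcee" and "iiigf":
  Position 0: 'a' from first, 'i' from second => "ai"
  Position 1: 'b' from first, 'i' from second => "bi"
  Position 2: 'c' from first, 'i' from second => "ci"
  Position 3: 'e' from first, 'g' from second => "eg"
  Position 4: 'e' from first, 'f' from second => "ef"
Result: aibiciegef

aibiciegef


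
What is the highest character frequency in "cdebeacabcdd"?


Input: cdebeacabcdd
Character counts:
  'a': 2
  'b': 2
  'c': 3
  'd': 3
  'e': 2
Maximum frequency: 3

3


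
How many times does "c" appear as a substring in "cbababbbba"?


Searching for "c" in "cbababbbba"
Scanning each position:
  Position 0: "c" => MATCH
  Position 1: "b" => no
  Position 2: "a" => no
  Position 3: "b" => no
  Position 4: "a" => no
  Position 5: "b" => no
  Position 6: "b" => no
  Position 7: "b" => no
  Position 8: "b" => no
  Position 9: "a" => no
Total occurrences: 1

1


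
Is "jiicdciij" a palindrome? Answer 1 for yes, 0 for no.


Input: jiicdciij
Reversed: jiicdciij
  Compare pos 0 ('j') with pos 8 ('j'): match
  Compare pos 1 ('i') with pos 7 ('i'): match
  Compare pos 2 ('i') with pos 6 ('i'): match
  Compare pos 3 ('c') with pos 5 ('c'): match
Result: palindrome

1


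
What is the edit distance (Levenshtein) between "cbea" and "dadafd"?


Computing edit distance: "cbea" -> "dadafd"
DP table:
           d    a    d    a    f    d
      0    1    2    3    4    5    6
  c   1    1    2    3    4    5    6
  b   2    2    2    3    4    5    6
  e   3    3    3    3    4    5    6
  a   4    4    3    4    3    4    5
Edit distance = dp[4][6] = 5

5


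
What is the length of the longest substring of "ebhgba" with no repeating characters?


Input: "ebhgba"
Sliding window (track last position of each char):
  Position 0 ('e'): window [0,0] length 1 -- new best
  Position 1 ('b'): window [0,1] length 2 -- new best
  Position 2 ('h'): window [0,2] length 3 -- new best
  Position 3 ('g'): window [0,3] length 4 -- new best
  Position 4 ('b'): repeat (last at 1), move window start to 2
  Position 4 ('b'): window [2,4] length 3
  Position 5 ('a'): window [2,5] length 4
Longest substring with no repeats: "ebhg" with length 4

4


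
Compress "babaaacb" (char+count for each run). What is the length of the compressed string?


Input: babaaacb
Runs:
  'b' x 1 => "b1"
  'a' x 1 => "a1"
  'b' x 1 => "b1"
  'a' x 3 => "a3"
  'c' x 1 => "c1"
  'b' x 1 => "b1"
Compressed: "b1a1b1a3c1b1"
Compressed length: 12

12


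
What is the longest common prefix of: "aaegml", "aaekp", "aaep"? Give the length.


Words: aaegml, aaekp, aaep
  Position 0: all 'a' => match
  Position 1: all 'a' => match
  Position 2: all 'e' => match
  Position 3: ('g', 'k', 'p') => mismatch, stop
LCP = "aae" (length 3)

3


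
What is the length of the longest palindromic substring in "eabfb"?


Input: "eabfb"
Checking substrings for palindromes:
  [2:5] "bfb" (len 3) => palindrome
Longest palindromic substring: "bfb" with length 3

3


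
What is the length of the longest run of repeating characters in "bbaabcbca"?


Input: "bbaabcbca"
Scanning for longest run:
  Position 1 ('b'): continues run of 'b', length=2
  Position 2 ('a'): new char, reset run to 1
  Position 3 ('a'): continues run of 'a', length=2
  Position 4 ('b'): new char, reset run to 1
  Position 5 ('c'): new char, reset run to 1
  Position 6 ('b'): new char, reset run to 1
  Position 7 ('c'): new char, reset run to 1
  Position 8 ('a'): new char, reset run to 1
Longest run: 'b' with length 2

2


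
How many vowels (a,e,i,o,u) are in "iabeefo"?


Input: iabeefo
Checking each character:
  'i' at position 0: vowel (running total: 1)
  'a' at position 1: vowel (running total: 2)
  'b' at position 2: consonant
  'e' at position 3: vowel (running total: 3)
  'e' at position 4: vowel (running total: 4)
  'f' at position 5: consonant
  'o' at position 6: vowel (running total: 5)
Total vowels: 5

5


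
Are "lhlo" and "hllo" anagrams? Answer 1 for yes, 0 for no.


Strings: "lhlo", "hllo"
Sorted first:  hllo
Sorted second: hllo
Sorted forms match => anagrams

1


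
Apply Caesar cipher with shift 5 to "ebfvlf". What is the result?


Caesar cipher: shift "ebfvlf" by 5
  'e' (pos 4) + 5 = pos 9 = 'j'
  'b' (pos 1) + 5 = pos 6 = 'g'
  'f' (pos 5) + 5 = pos 10 = 'k'
  'v' (pos 21) + 5 = pos 0 = 'a'
  'l' (pos 11) + 5 = pos 16 = 'q'
  'f' (pos 5) + 5 = pos 10 = 'k'
Result: jgkaqk

jgkaqk


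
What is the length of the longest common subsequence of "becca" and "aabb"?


LCS of "becca" and "aabb"
DP table:
           a    a    b    b
      0    0    0    0    0
  b   0    0    0    1    1
  e   0    0    0    1    1
  c   0    0    0    1    1
  c   0    0    0    1    1
  a   0    1    1    1    1
LCS length = dp[5][4] = 1

1


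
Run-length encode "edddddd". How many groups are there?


Input: edddddd
Scanning for consecutive runs:
  Group 1: 'e' x 1 (positions 0-0)
  Group 2: 'd' x 6 (positions 1-6)
Total groups: 2

2


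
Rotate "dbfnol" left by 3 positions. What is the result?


Input: "dbfnol", rotate left by 3
First 3 characters: "dbf"
Remaining characters: "nol"
Concatenate remaining + first: "nol" + "dbf" = "noldbf"

noldbf


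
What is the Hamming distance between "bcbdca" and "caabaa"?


Comparing "bcbdca" and "caabaa" position by position:
  Position 0: 'b' vs 'c' => differ
  Position 1: 'c' vs 'a' => differ
  Position 2: 'b' vs 'a' => differ
  Position 3: 'd' vs 'b' => differ
  Position 4: 'c' vs 'a' => differ
  Position 5: 'a' vs 'a' => same
Total differences (Hamming distance): 5

5


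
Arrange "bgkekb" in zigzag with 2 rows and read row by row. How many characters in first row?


Zigzag "bgkekb" into 2 rows:
Placing characters:
  'b' => row 0
  'g' => row 1
  'k' => row 0
  'e' => row 1
  'k' => row 0
  'b' => row 1
Rows:
  Row 0: "bkk"
  Row 1: "geb"
First row length: 3

3


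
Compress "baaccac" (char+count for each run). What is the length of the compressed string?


Input: baaccac
Runs:
  'b' x 1 => "b1"
  'a' x 2 => "a2"
  'c' x 2 => "c2"
  'a' x 1 => "a1"
  'c' x 1 => "c1"
Compressed: "b1a2c2a1c1"
Compressed length: 10

10


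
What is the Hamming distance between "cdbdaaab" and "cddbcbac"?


Comparing "cdbdaaab" and "cddbcbac" position by position:
  Position 0: 'c' vs 'c' => same
  Position 1: 'd' vs 'd' => same
  Position 2: 'b' vs 'd' => differ
  Position 3: 'd' vs 'b' => differ
  Position 4: 'a' vs 'c' => differ
  Position 5: 'a' vs 'b' => differ
  Position 6: 'a' vs 'a' => same
  Position 7: 'b' vs 'c' => differ
Total differences (Hamming distance): 5

5


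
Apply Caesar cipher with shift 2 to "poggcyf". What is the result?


Caesar cipher: shift "poggcyf" by 2
  'p' (pos 15) + 2 = pos 17 = 'r'
  'o' (pos 14) + 2 = pos 16 = 'q'
  'g' (pos 6) + 2 = pos 8 = 'i'
  'g' (pos 6) + 2 = pos 8 = 'i'
  'c' (pos 2) + 2 = pos 4 = 'e'
  'y' (pos 24) + 2 = pos 0 = 'a'
  'f' (pos 5) + 2 = pos 7 = 'h'
Result: rqiieah

rqiieah


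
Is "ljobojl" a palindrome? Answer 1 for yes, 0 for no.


Input: ljobojl
Reversed: ljobojl
  Compare pos 0 ('l') with pos 6 ('l'): match
  Compare pos 1 ('j') with pos 5 ('j'): match
  Compare pos 2 ('o') with pos 4 ('o'): match
Result: palindrome

1


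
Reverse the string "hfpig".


Input: hfpig
Reading characters right to left:
  Position 4: 'g'
  Position 3: 'i'
  Position 2: 'p'
  Position 1: 'f'
  Position 0: 'h'
Reversed: gipfh

gipfh


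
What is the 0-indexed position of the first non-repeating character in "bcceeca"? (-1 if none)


Input: bcceeca
Character frequencies:
  'a': 1
  'b': 1
  'c': 3
  'e': 2
Scanning left to right for freq == 1:
  Position 0 ('b'): unique! => answer = 0

0


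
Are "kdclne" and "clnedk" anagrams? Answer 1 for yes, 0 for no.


Strings: "kdclne", "clnedk"
Sorted first:  cdekln
Sorted second: cdekln
Sorted forms match => anagrams

1


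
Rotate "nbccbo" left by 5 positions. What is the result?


Input: "nbccbo", rotate left by 5
First 5 characters: "nbccb"
Remaining characters: "o"
Concatenate remaining + first: "o" + "nbccb" = "onbccb"

onbccb


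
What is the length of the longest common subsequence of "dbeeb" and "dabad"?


LCS of "dbeeb" and "dabad"
DP table:
           d    a    b    a    d
      0    0    0    0    0    0
  d   0    1    1    1    1    1
  b   0    1    1    2    2    2
  e   0    1    1    2    2    2
  e   0    1    1    2    2    2
  b   0    1    1    2    2    2
LCS length = dp[5][5] = 2

2


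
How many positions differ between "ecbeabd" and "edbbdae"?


Comparing "ecbeabd" and "edbbdae" position by position:
  Position 0: 'e' vs 'e' => same
  Position 1: 'c' vs 'd' => DIFFER
  Position 2: 'b' vs 'b' => same
  Position 3: 'e' vs 'b' => DIFFER
  Position 4: 'a' vs 'd' => DIFFER
  Position 5: 'b' vs 'a' => DIFFER
  Position 6: 'd' vs 'e' => DIFFER
Positions that differ: 5

5


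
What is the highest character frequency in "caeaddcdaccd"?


Input: caeaddcdaccd
Character counts:
  'a': 3
  'c': 4
  'd': 4
  'e': 1
Maximum frequency: 4

4


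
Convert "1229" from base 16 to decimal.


Input: "1229" in base 16
Positional expansion:
  Digit '1' (value 1) x 16^3 = 4096
  Digit '2' (value 2) x 16^2 = 512
  Digit '2' (value 2) x 16^1 = 32
  Digit '9' (value 9) x 16^0 = 9
Sum = 4649

4649


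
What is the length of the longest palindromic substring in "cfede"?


Input: "cfede"
Checking substrings for palindromes:
  [2:5] "ede" (len 3) => palindrome
Longest palindromic substring: "ede" with length 3

3


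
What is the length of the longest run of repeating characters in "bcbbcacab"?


Input: "bcbbcacab"
Scanning for longest run:
  Position 1 ('c'): new char, reset run to 1
  Position 2 ('b'): new char, reset run to 1
  Position 3 ('b'): continues run of 'b', length=2
  Position 4 ('c'): new char, reset run to 1
  Position 5 ('a'): new char, reset run to 1
  Position 6 ('c'): new char, reset run to 1
  Position 7 ('a'): new char, reset run to 1
  Position 8 ('b'): new char, reset run to 1
Longest run: 'b' with length 2

2


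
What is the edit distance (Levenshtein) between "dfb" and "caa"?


Computing edit distance: "dfb" -> "caa"
DP table:
           c    a    a
      0    1    2    3
  d   1    1    2    3
  f   2    2    2    3
  b   3    3    3    3
Edit distance = dp[3][3] = 3

3


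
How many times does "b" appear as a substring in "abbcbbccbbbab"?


Searching for "b" in "abbcbbccbbbab"
Scanning each position:
  Position 0: "a" => no
  Position 1: "b" => MATCH
  Position 2: "b" => MATCH
  Position 3: "c" => no
  Position 4: "b" => MATCH
  Position 5: "b" => MATCH
  Position 6: "c" => no
  Position 7: "c" => no
  Position 8: "b" => MATCH
  Position 9: "b" => MATCH
  Position 10: "b" => MATCH
  Position 11: "a" => no
  Position 12: "b" => MATCH
Total occurrences: 8

8


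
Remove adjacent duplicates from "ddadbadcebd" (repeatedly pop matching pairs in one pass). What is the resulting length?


Input: ddadbadcebd
Stack-based adjacent duplicate removal:
  Read 'd': push. Stack: d
  Read 'd': matches stack top 'd' => pop. Stack: (empty)
  Read 'a': push. Stack: a
  Read 'd': push. Stack: ad
  Read 'b': push. Stack: adb
  Read 'a': push. Stack: adba
  Read 'd': push. Stack: adbad
  Read 'c': push. Stack: adbadc
  Read 'e': push. Stack: adbadce
  Read 'b': push. Stack: adbadceb
  Read 'd': push. Stack: adbadcebd
Final stack: "adbadcebd" (length 9)

9


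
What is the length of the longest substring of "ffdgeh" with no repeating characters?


Input: "ffdgeh"
Sliding window (track last position of each char):
  Position 0 ('f'): window [0,0] length 1 -- new best
  Position 1 ('f'): repeat (last at 0), move window start to 1
  Position 1 ('f'): window [1,1] length 1
  Position 2 ('d'): window [1,2] length 2 -- new best
  Position 3 ('g'): window [1,3] length 3 -- new best
  Position 4 ('e'): window [1,4] length 4 -- new best
  Position 5 ('h'): window [1,5] length 5 -- new best
Longest substring with no repeats: "fdgeh" with length 5

5


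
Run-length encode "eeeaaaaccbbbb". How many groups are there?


Input: eeeaaaaccbbbb
Scanning for consecutive runs:
  Group 1: 'e' x 3 (positions 0-2)
  Group 2: 'a' x 4 (positions 3-6)
  Group 3: 'c' x 2 (positions 7-8)
  Group 4: 'b' x 4 (positions 9-12)
Total groups: 4

4


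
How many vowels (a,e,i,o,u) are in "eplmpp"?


Input: eplmpp
Checking each character:
  'e' at position 0: vowel (running total: 1)
  'p' at position 1: consonant
  'l' at position 2: consonant
  'm' at position 3: consonant
  'p' at position 4: consonant
  'p' at position 5: consonant
Total vowels: 1

1


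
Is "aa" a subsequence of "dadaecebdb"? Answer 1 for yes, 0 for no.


Check if "aa" is a subsequence of "dadaecebdb"
Greedy scan:
  Position 0 ('d'): no match needed
  Position 1 ('a'): matches sub[0] = 'a'
  Position 2 ('d'): no match needed
  Position 3 ('a'): matches sub[1] = 'a'
  Position 4 ('e'): no match needed
  Position 5 ('c'): no match needed
  Position 6 ('e'): no match needed
  Position 7 ('b'): no match needed
  Position 8 ('d'): no match needed
  Position 9 ('b'): no match needed
All 2 characters matched => is a subsequence

1


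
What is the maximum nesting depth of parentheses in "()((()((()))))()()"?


Input: "()((()((()))))()()"
Tracking depth:
  Position 0 '(': depth becomes 1
  Position 1 ')': depth becomes 0
  Position 2 '(': depth becomes 1
  Position 3 '(': depth becomes 2
  Position 4 '(': depth becomes 3
  Position 5 ')': depth becomes 2
  Position 6 '(': depth becomes 3
  Position 7 '(': depth becomes 4
  Position 8 '(': depth becomes 5
  Position 9 ')': depth becomes 4
  Position 10 ')': depth becomes 3
  Position 11 ')': depth becomes 2
  Position 12 ')': depth becomes 1
  Position 13 ')': depth becomes 0
  Position 14 '(': depth becomes 1
  Position 15 ')': depth becomes 0
  Position 16 '(': depth becomes 1
  Position 17 ')': depth becomes 0
Maximum depth reached: 5

5


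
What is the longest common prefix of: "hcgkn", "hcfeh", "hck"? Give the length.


Words: hcgkn, hcfeh, hck
  Position 0: all 'h' => match
  Position 1: all 'c' => match
  Position 2: ('g', 'f', 'k') => mismatch, stop
LCP = "hc" (length 2)

2


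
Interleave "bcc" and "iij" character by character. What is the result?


Interleaving "bcc" and "iij":
  Position 0: 'b' from first, 'i' from second => "bi"
  Position 1: 'c' from first, 'i' from second => "ci"
  Position 2: 'c' from first, 'j' from second => "cj"
Result: bicicj

bicicj


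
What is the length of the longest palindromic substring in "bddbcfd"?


Input: "bddbcfd"
Checking substrings for palindromes:
  [0:4] "bddb" (len 4) => palindrome
  [1:3] "dd" (len 2) => palindrome
Longest palindromic substring: "bddb" with length 4

4


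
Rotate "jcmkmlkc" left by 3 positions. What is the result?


Input: "jcmkmlkc", rotate left by 3
First 3 characters: "jcm"
Remaining characters: "kmlkc"
Concatenate remaining + first: "kmlkc" + "jcm" = "kmlkcjcm"

kmlkcjcm


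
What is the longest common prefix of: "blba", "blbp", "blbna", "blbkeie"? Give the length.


Words: blba, blbp, blbna, blbkeie
  Position 0: all 'b' => match
  Position 1: all 'l' => match
  Position 2: all 'b' => match
  Position 3: ('a', 'p', 'n', 'k') => mismatch, stop
LCP = "blb" (length 3)

3


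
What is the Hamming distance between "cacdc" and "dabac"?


Comparing "cacdc" and "dabac" position by position:
  Position 0: 'c' vs 'd' => differ
  Position 1: 'a' vs 'a' => same
  Position 2: 'c' vs 'b' => differ
  Position 3: 'd' vs 'a' => differ
  Position 4: 'c' vs 'c' => same
Total differences (Hamming distance): 3

3


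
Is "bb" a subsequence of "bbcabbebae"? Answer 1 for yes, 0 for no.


Check if "bb" is a subsequence of "bbcabbebae"
Greedy scan:
  Position 0 ('b'): matches sub[0] = 'b'
  Position 1 ('b'): matches sub[1] = 'b'
  Position 2 ('c'): no match needed
  Position 3 ('a'): no match needed
  Position 4 ('b'): no match needed
  Position 5 ('b'): no match needed
  Position 6 ('e'): no match needed
  Position 7 ('b'): no match needed
  Position 8 ('a'): no match needed
  Position 9 ('e'): no match needed
All 2 characters matched => is a subsequence

1


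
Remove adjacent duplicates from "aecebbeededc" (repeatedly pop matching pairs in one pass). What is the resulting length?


Input: aecebbeededc
Stack-based adjacent duplicate removal:
  Read 'a': push. Stack: a
  Read 'e': push. Stack: ae
  Read 'c': push. Stack: aec
  Read 'e': push. Stack: aece
  Read 'b': push. Stack: aeceb
  Read 'b': matches stack top 'b' => pop. Stack: aece
  Read 'e': matches stack top 'e' => pop. Stack: aec
  Read 'e': push. Stack: aece
  Read 'd': push. Stack: aeced
  Read 'e': push. Stack: aecede
  Read 'd': push. Stack: aeceded
  Read 'c': push. Stack: aecededc
Final stack: "aecededc" (length 8)

8


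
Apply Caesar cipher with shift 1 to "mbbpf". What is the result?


Caesar cipher: shift "mbbpf" by 1
  'm' (pos 12) + 1 = pos 13 = 'n'
  'b' (pos 1) + 1 = pos 2 = 'c'
  'b' (pos 1) + 1 = pos 2 = 'c'
  'p' (pos 15) + 1 = pos 16 = 'q'
  'f' (pos 5) + 1 = pos 6 = 'g'
Result: nccqg

nccqg


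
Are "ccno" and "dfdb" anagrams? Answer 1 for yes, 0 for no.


Strings: "ccno", "dfdb"
Sorted first:  ccno
Sorted second: bddf
Differ at position 0: 'c' vs 'b' => not anagrams

0


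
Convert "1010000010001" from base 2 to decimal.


Input: "1010000010001" in base 2
Positional expansion:
  Digit '1' (value 1) x 2^12 = 4096
  Digit '0' (value 0) x 2^11 = 0
  Digit '1' (value 1) x 2^10 = 1024
  Digit '0' (value 0) x 2^9 = 0
  Digit '0' (value 0) x 2^8 = 0
  Digit '0' (value 0) x 2^7 = 0
  Digit '0' (value 0) x 2^6 = 0
  Digit '0' (value 0) x 2^5 = 0
  Digit '1' (value 1) x 2^4 = 16
  Digit '0' (value 0) x 2^3 = 0
  Digit '0' (value 0) x 2^2 = 0
  Digit '0' (value 0) x 2^1 = 0
  Digit '1' (value 1) x 2^0 = 1
Sum = 5137

5137


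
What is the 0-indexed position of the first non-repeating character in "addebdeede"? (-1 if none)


Input: addebdeede
Character frequencies:
  'a': 1
  'b': 1
  'd': 4
  'e': 4
Scanning left to right for freq == 1:
  Position 0 ('a'): unique! => answer = 0

0


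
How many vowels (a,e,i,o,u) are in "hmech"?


Input: hmech
Checking each character:
  'h' at position 0: consonant
  'm' at position 1: consonant
  'e' at position 2: vowel (running total: 1)
  'c' at position 3: consonant
  'h' at position 4: consonant
Total vowels: 1

1


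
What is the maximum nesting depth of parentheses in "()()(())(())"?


Input: "()()(())(())"
Tracking depth:
  Position 0 '(': depth becomes 1
  Position 1 ')': depth becomes 0
  Position 2 '(': depth becomes 1
  Position 3 ')': depth becomes 0
  Position 4 '(': depth becomes 1
  Position 5 '(': depth becomes 2
  Position 6 ')': depth becomes 1
  Position 7 ')': depth becomes 0
  Position 8 '(': depth becomes 1
  Position 9 '(': depth becomes 2
  Position 10 ')': depth becomes 1
  Position 11 ')': depth becomes 0
Maximum depth reached: 2

2


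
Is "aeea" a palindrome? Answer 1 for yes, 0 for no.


Input: aeea
Reversed: aeea
  Compare pos 0 ('a') with pos 3 ('a'): match
  Compare pos 1 ('e') with pos 2 ('e'): match
Result: palindrome

1


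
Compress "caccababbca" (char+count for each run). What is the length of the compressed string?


Input: caccababbca
Runs:
  'c' x 1 => "c1"
  'a' x 1 => "a1"
  'c' x 2 => "c2"
  'a' x 1 => "a1"
  'b' x 1 => "b1"
  'a' x 1 => "a1"
  'b' x 2 => "b2"
  'c' x 1 => "c1"
  'a' x 1 => "a1"
Compressed: "c1a1c2a1b1a1b2c1a1"
Compressed length: 18

18


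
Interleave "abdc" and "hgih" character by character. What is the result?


Interleaving "abdc" and "hgih":
  Position 0: 'a' from first, 'h' from second => "ah"
  Position 1: 'b' from first, 'g' from second => "bg"
  Position 2: 'd' from first, 'i' from second => "di"
  Position 3: 'c' from first, 'h' from second => "ch"
Result: ahbgdich

ahbgdich


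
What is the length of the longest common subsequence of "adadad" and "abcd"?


LCS of "adadad" and "abcd"
DP table:
           a    b    c    d
      0    0    0    0    0
  a   0    1    1    1    1
  d   0    1    1    1    2
  a   0    1    1    1    2
  d   0    1    1    1    2
  a   0    1    1    1    2
  d   0    1    1    1    2
LCS length = dp[6][4] = 2

2


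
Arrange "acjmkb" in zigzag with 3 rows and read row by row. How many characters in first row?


Zigzag "acjmkb" into 3 rows:
Placing characters:
  'a' => row 0
  'c' => row 1
  'j' => row 2
  'm' => row 1
  'k' => row 0
  'b' => row 1
Rows:
  Row 0: "ak"
  Row 1: "cmb"
  Row 2: "j"
First row length: 2

2


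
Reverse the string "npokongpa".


Input: npokongpa
Reading characters right to left:
  Position 8: 'a'
  Position 7: 'p'
  Position 6: 'g'
  Position 5: 'n'
  Position 4: 'o'
  Position 3: 'k'
  Position 2: 'o'
  Position 1: 'p'
  Position 0: 'n'
Reversed: apgnokopn

apgnokopn


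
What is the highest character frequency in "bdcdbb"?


Input: bdcdbb
Character counts:
  'b': 3
  'c': 1
  'd': 2
Maximum frequency: 3

3


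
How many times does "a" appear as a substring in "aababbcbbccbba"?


Searching for "a" in "aababbcbbccbba"
Scanning each position:
  Position 0: "a" => MATCH
  Position 1: "a" => MATCH
  Position 2: "b" => no
  Position 3: "a" => MATCH
  Position 4: "b" => no
  Position 5: "b" => no
  Position 6: "c" => no
  Position 7: "b" => no
  Position 8: "b" => no
  Position 9: "c" => no
  Position 10: "c" => no
  Position 11: "b" => no
  Position 12: "b" => no
  Position 13: "a" => MATCH
Total occurrences: 4

4


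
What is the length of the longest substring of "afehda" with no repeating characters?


Input: "afehda"
Sliding window (track last position of each char):
  Position 0 ('a'): window [0,0] length 1 -- new best
  Position 1 ('f'): window [0,1] length 2 -- new best
  Position 2 ('e'): window [0,2] length 3 -- new best
  Position 3 ('h'): window [0,3] length 4 -- new best
  Position 4 ('d'): window [0,4] length 5 -- new best
  Position 5 ('a'): repeat (last at 0), move window start to 1
  Position 5 ('a'): window [1,5] length 5
Longest substring with no repeats: "afehd" with length 5

5


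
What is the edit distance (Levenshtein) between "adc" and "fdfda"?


Computing edit distance: "adc" -> "fdfda"
DP table:
           f    d    f    d    a
      0    1    2    3    4    5
  a   1    1    2    3    4    4
  d   2    2    1    2    3    4
  c   3    3    2    2    3    4
Edit distance = dp[3][5] = 4

4


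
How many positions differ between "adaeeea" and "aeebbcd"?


Comparing "adaeeea" and "aeebbcd" position by position:
  Position 0: 'a' vs 'a' => same
  Position 1: 'd' vs 'e' => DIFFER
  Position 2: 'a' vs 'e' => DIFFER
  Position 3: 'e' vs 'b' => DIFFER
  Position 4: 'e' vs 'b' => DIFFER
  Position 5: 'e' vs 'c' => DIFFER
  Position 6: 'a' vs 'd' => DIFFER
Positions that differ: 6

6


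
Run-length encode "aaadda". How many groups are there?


Input: aaadda
Scanning for consecutive runs:
  Group 1: 'a' x 3 (positions 0-2)
  Group 2: 'd' x 2 (positions 3-4)
  Group 3: 'a' x 1 (positions 5-5)
Total groups: 3

3


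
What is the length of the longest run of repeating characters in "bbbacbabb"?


Input: "bbbacbabb"
Scanning for longest run:
  Position 1 ('b'): continues run of 'b', length=2
  Position 2 ('b'): continues run of 'b', length=3
  Position 3 ('a'): new char, reset run to 1
  Position 4 ('c'): new char, reset run to 1
  Position 5 ('b'): new char, reset run to 1
  Position 6 ('a'): new char, reset run to 1
  Position 7 ('b'): new char, reset run to 1
  Position 8 ('b'): continues run of 'b', length=2
Longest run: 'b' with length 3

3


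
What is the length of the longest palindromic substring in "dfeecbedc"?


Input: "dfeecbedc"
Checking substrings for palindromes:
  [2:4] "ee" (len 2) => palindrome
Longest palindromic substring: "ee" with length 2

2


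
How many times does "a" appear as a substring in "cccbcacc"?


Searching for "a" in "cccbcacc"
Scanning each position:
  Position 0: "c" => no
  Position 1: "c" => no
  Position 2: "c" => no
  Position 3: "b" => no
  Position 4: "c" => no
  Position 5: "a" => MATCH
  Position 6: "c" => no
  Position 7: "c" => no
Total occurrences: 1

1


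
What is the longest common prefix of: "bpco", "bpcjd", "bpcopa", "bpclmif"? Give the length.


Words: bpco, bpcjd, bpcopa, bpclmif
  Position 0: all 'b' => match
  Position 1: all 'p' => match
  Position 2: all 'c' => match
  Position 3: ('o', 'j', 'o', 'l') => mismatch, stop
LCP = "bpc" (length 3)

3


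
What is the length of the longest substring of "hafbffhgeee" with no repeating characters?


Input: "hafbffhgeee"
Sliding window (track last position of each char):
  Position 0 ('h'): window [0,0] length 1 -- new best
  Position 1 ('a'): window [0,1] length 2 -- new best
  Position 2 ('f'): window [0,2] length 3 -- new best
  Position 3 ('b'): window [0,3] length 4 -- new best
  Position 4 ('f'): repeat (last at 2), move window start to 3
  Position 4 ('f'): window [3,4] length 2
  Position 5 ('f'): repeat (last at 4), move window start to 5
  Position 5 ('f'): window [5,5] length 1
  Position 6 ('h'): window [5,6] length 2
  Position 7 ('g'): window [5,7] length 3
  Position 8 ('e'): window [5,8] length 4
  Position 9 ('e'): repeat (last at 8), move window start to 9
  Position 9 ('e'): window [9,9] length 1
  Position 10 ('e'): repeat (last at 9), move window start to 10
  Position 10 ('e'): window [10,10] length 1
Longest substring with no repeats: "hafb" with length 4

4


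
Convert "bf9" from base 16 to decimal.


Input: "bf9" in base 16
Positional expansion:
  Digit 'b' (value 11) x 16^2 = 2816
  Digit 'f' (value 15) x 16^1 = 240
  Digit '9' (value 9) x 16^0 = 9
Sum = 3065

3065


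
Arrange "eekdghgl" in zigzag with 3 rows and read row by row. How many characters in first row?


Zigzag "eekdghgl" into 3 rows:
Placing characters:
  'e' => row 0
  'e' => row 1
  'k' => row 2
  'd' => row 1
  'g' => row 0
  'h' => row 1
  'g' => row 2
  'l' => row 1
Rows:
  Row 0: "eg"
  Row 1: "edhl"
  Row 2: "kg"
First row length: 2

2


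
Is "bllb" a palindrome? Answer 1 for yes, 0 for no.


Input: bllb
Reversed: bllb
  Compare pos 0 ('b') with pos 3 ('b'): match
  Compare pos 1 ('l') with pos 2 ('l'): match
Result: palindrome

1


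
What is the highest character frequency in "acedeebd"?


Input: acedeebd
Character counts:
  'a': 1
  'b': 1
  'c': 1
  'd': 2
  'e': 3
Maximum frequency: 3

3


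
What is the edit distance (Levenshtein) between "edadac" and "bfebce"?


Computing edit distance: "edadac" -> "bfebce"
DP table:
           b    f    e    b    c    e
      0    1    2    3    4    5    6
  e   1    1    2    2    3    4    5
  d   2    2    2    3    3    4    5
  a   3    3    3    3    4    4    5
  d   4    4    4    4    4    5    5
  a   5    5    5    5    5    5    6
  c   6    6    6    6    6    5    6
Edit distance = dp[6][6] = 6

6


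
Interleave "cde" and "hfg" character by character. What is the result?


Interleaving "cde" and "hfg":
  Position 0: 'c' from first, 'h' from second => "ch"
  Position 1: 'd' from first, 'f' from second => "df"
  Position 2: 'e' from first, 'g' from second => "eg"
Result: chdfeg

chdfeg


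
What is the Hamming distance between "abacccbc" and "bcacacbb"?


Comparing "abacccbc" and "bcacacbb" position by position:
  Position 0: 'a' vs 'b' => differ
  Position 1: 'b' vs 'c' => differ
  Position 2: 'a' vs 'a' => same
  Position 3: 'c' vs 'c' => same
  Position 4: 'c' vs 'a' => differ
  Position 5: 'c' vs 'c' => same
  Position 6: 'b' vs 'b' => same
  Position 7: 'c' vs 'b' => differ
Total differences (Hamming distance): 4

4


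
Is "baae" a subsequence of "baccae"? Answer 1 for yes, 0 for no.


Check if "baae" is a subsequence of "baccae"
Greedy scan:
  Position 0 ('b'): matches sub[0] = 'b'
  Position 1 ('a'): matches sub[1] = 'a'
  Position 2 ('c'): no match needed
  Position 3 ('c'): no match needed
  Position 4 ('a'): matches sub[2] = 'a'
  Position 5 ('e'): matches sub[3] = 'e'
All 4 characters matched => is a subsequence

1


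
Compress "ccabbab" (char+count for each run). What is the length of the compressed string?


Input: ccabbab
Runs:
  'c' x 2 => "c2"
  'a' x 1 => "a1"
  'b' x 2 => "b2"
  'a' x 1 => "a1"
  'b' x 1 => "b1"
Compressed: "c2a1b2a1b1"
Compressed length: 10

10


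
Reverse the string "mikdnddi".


Input: mikdnddi
Reading characters right to left:
  Position 7: 'i'
  Position 6: 'd'
  Position 5: 'd'
  Position 4: 'n'
  Position 3: 'd'
  Position 2: 'k'
  Position 1: 'i'
  Position 0: 'm'
Reversed: iddndkim

iddndkim


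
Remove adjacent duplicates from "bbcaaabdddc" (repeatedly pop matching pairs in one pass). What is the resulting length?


Input: bbcaaabdddc
Stack-based adjacent duplicate removal:
  Read 'b': push. Stack: b
  Read 'b': matches stack top 'b' => pop. Stack: (empty)
  Read 'c': push. Stack: c
  Read 'a': push. Stack: ca
  Read 'a': matches stack top 'a' => pop. Stack: c
  Read 'a': push. Stack: ca
  Read 'b': push. Stack: cab
  Read 'd': push. Stack: cabd
  Read 'd': matches stack top 'd' => pop. Stack: cab
  Read 'd': push. Stack: cabd
  Read 'c': push. Stack: cabdc
Final stack: "cabdc" (length 5)

5


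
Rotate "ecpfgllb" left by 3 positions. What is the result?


Input: "ecpfgllb", rotate left by 3
First 3 characters: "ecp"
Remaining characters: "fgllb"
Concatenate remaining + first: "fgllb" + "ecp" = "fgllbecp"

fgllbecp


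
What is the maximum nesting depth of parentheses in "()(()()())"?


Input: "()(()()())"
Tracking depth:
  Position 0 '(': depth becomes 1
  Position 1 ')': depth becomes 0
  Position 2 '(': depth becomes 1
  Position 3 '(': depth becomes 2
  Position 4 ')': depth becomes 1
  Position 5 '(': depth becomes 2
  Position 6 ')': depth becomes 1
  Position 7 '(': depth becomes 2
  Position 8 ')': depth becomes 1
  Position 9 ')': depth becomes 0
Maximum depth reached: 2

2


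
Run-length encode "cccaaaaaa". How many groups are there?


Input: cccaaaaaa
Scanning for consecutive runs:
  Group 1: 'c' x 3 (positions 0-2)
  Group 2: 'a' x 6 (positions 3-8)
Total groups: 2

2


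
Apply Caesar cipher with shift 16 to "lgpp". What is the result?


Caesar cipher: shift "lgpp" by 16
  'l' (pos 11) + 16 = pos 1 = 'b'
  'g' (pos 6) + 16 = pos 22 = 'w'
  'p' (pos 15) + 16 = pos 5 = 'f'
  'p' (pos 15) + 16 = pos 5 = 'f'
Result: bwff

bwff


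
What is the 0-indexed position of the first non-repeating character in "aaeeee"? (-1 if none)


Input: aaeeee
Character frequencies:
  'a': 2
  'e': 4
Scanning left to right for freq == 1:
  Position 0 ('a'): freq=2, skip
  Position 1 ('a'): freq=2, skip
  Position 2 ('e'): freq=4, skip
  Position 3 ('e'): freq=4, skip
  Position 4 ('e'): freq=4, skip
  Position 5 ('e'): freq=4, skip
  No unique character found => answer = -1

-1


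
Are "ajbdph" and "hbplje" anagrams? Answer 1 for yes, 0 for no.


Strings: "ajbdph", "hbplje"
Sorted first:  abdhjp
Sorted second: behjlp
Differ at position 0: 'a' vs 'b' => not anagrams

0


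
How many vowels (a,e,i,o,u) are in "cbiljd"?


Input: cbiljd
Checking each character:
  'c' at position 0: consonant
  'b' at position 1: consonant
  'i' at position 2: vowel (running total: 1)
  'l' at position 3: consonant
  'j' at position 4: consonant
  'd' at position 5: consonant
Total vowels: 1

1


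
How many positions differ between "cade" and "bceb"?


Comparing "cade" and "bceb" position by position:
  Position 0: 'c' vs 'b' => DIFFER
  Position 1: 'a' vs 'c' => DIFFER
  Position 2: 'd' vs 'e' => DIFFER
  Position 3: 'e' vs 'b' => DIFFER
Positions that differ: 4

4


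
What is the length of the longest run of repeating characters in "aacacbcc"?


Input: "aacacbcc"
Scanning for longest run:
  Position 1 ('a'): continues run of 'a', length=2
  Position 2 ('c'): new char, reset run to 1
  Position 3 ('a'): new char, reset run to 1
  Position 4 ('c'): new char, reset run to 1
  Position 5 ('b'): new char, reset run to 1
  Position 6 ('c'): new char, reset run to 1
  Position 7 ('c'): continues run of 'c', length=2
Longest run: 'a' with length 2

2


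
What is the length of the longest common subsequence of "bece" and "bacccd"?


LCS of "bece" and "bacccd"
DP table:
           b    a    c    c    c    d
      0    0    0    0    0    0    0
  b   0    1    1    1    1    1    1
  e   0    1    1    1    1    1    1
  c   0    1    1    2    2    2    2
  e   0    1    1    2    2    2    2
LCS length = dp[4][6] = 2

2


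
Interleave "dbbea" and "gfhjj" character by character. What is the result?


Interleaving "dbbea" and "gfhjj":
  Position 0: 'd' from first, 'g' from second => "dg"
  Position 1: 'b' from first, 'f' from second => "bf"
  Position 2: 'b' from first, 'h' from second => "bh"
  Position 3: 'e' from first, 'j' from second => "ej"
  Position 4: 'a' from first, 'j' from second => "aj"
Result: dgbfbhejaj

dgbfbhejaj


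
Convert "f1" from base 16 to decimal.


Input: "f1" in base 16
Positional expansion:
  Digit 'f' (value 15) x 16^1 = 240
  Digit '1' (value 1) x 16^0 = 1
Sum = 241

241


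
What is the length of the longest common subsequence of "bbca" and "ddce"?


LCS of "bbca" and "ddce"
DP table:
           d    d    c    e
      0    0    0    0    0
  b   0    0    0    0    0
  b   0    0    0    0    0
  c   0    0    0    1    1
  a   0    0    0    1    1
LCS length = dp[4][4] = 1

1


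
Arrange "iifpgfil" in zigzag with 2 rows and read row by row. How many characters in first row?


Zigzag "iifpgfil" into 2 rows:
Placing characters:
  'i' => row 0
  'i' => row 1
  'f' => row 0
  'p' => row 1
  'g' => row 0
  'f' => row 1
  'i' => row 0
  'l' => row 1
Rows:
  Row 0: "ifgi"
  Row 1: "ipfl"
First row length: 4

4


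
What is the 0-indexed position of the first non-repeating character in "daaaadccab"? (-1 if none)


Input: daaaadccab
Character frequencies:
  'a': 5
  'b': 1
  'c': 2
  'd': 2
Scanning left to right for freq == 1:
  Position 0 ('d'): freq=2, skip
  Position 1 ('a'): freq=5, skip
  Position 2 ('a'): freq=5, skip
  Position 3 ('a'): freq=5, skip
  Position 4 ('a'): freq=5, skip
  Position 5 ('d'): freq=2, skip
  Position 6 ('c'): freq=2, skip
  Position 7 ('c'): freq=2, skip
  Position 8 ('a'): freq=5, skip
  Position 9 ('b'): unique! => answer = 9

9


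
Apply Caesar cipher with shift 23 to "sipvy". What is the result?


Caesar cipher: shift "sipvy" by 23
  's' (pos 18) + 23 = pos 15 = 'p'
  'i' (pos 8) + 23 = pos 5 = 'f'
  'p' (pos 15) + 23 = pos 12 = 'm'
  'v' (pos 21) + 23 = pos 18 = 's'
  'y' (pos 24) + 23 = pos 21 = 'v'
Result: pfmsv

pfmsv


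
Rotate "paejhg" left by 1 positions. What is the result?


Input: "paejhg", rotate left by 1
First 1 characters: "p"
Remaining characters: "aejhg"
Concatenate remaining + first: "aejhg" + "p" = "aejhgp"

aejhgp


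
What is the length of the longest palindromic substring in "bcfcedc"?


Input: "bcfcedc"
Checking substrings for palindromes:
  [1:4] "cfc" (len 3) => palindrome
Longest palindromic substring: "cfc" with length 3

3


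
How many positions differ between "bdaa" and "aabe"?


Comparing "bdaa" and "aabe" position by position:
  Position 0: 'b' vs 'a' => DIFFER
  Position 1: 'd' vs 'a' => DIFFER
  Position 2: 'a' vs 'b' => DIFFER
  Position 3: 'a' vs 'e' => DIFFER
Positions that differ: 4

4


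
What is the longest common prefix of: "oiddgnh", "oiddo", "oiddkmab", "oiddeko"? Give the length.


Words: oiddgnh, oiddo, oiddkmab, oiddeko
  Position 0: all 'o' => match
  Position 1: all 'i' => match
  Position 2: all 'd' => match
  Position 3: all 'd' => match
  Position 4: ('g', 'o', 'k', 'e') => mismatch, stop
LCP = "oidd" (length 4)

4


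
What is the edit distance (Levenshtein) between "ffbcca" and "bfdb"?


Computing edit distance: "ffbcca" -> "bfdb"
DP table:
           b    f    d    b
      0    1    2    3    4
  f   1    1    1    2    3
  f   2    2    1    2    3
  b   3    2    2    2    2
  c   4    3    3    3    3
  c   5    4    4    4    4
  a   6    5    5    5    5
Edit distance = dp[6][4] = 5

5


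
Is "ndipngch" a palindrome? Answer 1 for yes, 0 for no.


Input: ndipngch
Reversed: hcgnpidn
  Compare pos 0 ('n') with pos 7 ('h'): MISMATCH
  Compare pos 1 ('d') with pos 6 ('c'): MISMATCH
  Compare pos 2 ('i') with pos 5 ('g'): MISMATCH
  Compare pos 3 ('p') with pos 4 ('n'): MISMATCH
Result: not a palindrome

0
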